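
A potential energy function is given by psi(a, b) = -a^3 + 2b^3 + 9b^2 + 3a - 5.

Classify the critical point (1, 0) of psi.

The mixed partial ∂²psi/∂a∂b is 0, so the Hessian at any point is diag(psi_aa, psi_bb) = diag(-6a, 6(2b + 3)).
At (1, 0): H = diag(-6, 18).
The eigenvalues have opposite signs, so H is indefinite: a saddle point.

saddle point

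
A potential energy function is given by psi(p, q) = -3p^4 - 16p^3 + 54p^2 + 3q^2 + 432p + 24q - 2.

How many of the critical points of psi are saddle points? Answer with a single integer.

2

psi separates as a function of p plus a function of q, so ∇psi=0 decouples.
∂psi/∂p = -12(p - 3)(p + 3)(p + 4) = 0 at p ∈ {-4, -3, 3}; ∂psi/∂q = 6(q + 4) = 0 at q ∈ {-4}.
The Hessian is diagonal: diag(psi_pp, psi_qq). Second derivatives: psi_pp(-4)=-84, psi_pp(-3)=72, psi_pp(3)=-504; psi_qq(-4)=6.
Saddle points occur where the two diagonal entries have opposite signs: (-4, -4), (3, -4). Count: 2.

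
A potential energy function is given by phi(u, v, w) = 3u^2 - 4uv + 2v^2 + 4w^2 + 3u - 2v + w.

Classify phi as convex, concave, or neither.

phi is quadratic, so its Hessian is the constant matrix H = [[6, -4, 0], [-4, 4, 0], [0, 0, 8]].
Leading principal minors: 6, 8, 64.
All positive ⇒ H ≻ 0 ⇒ convex.

convex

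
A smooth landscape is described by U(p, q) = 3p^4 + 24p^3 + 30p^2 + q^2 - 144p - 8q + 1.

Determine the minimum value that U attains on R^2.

-102

U(p,q) separates as A(p) + B(q) + 1, so its minimum is min A + min B + 1.
A'(p) = 12(p - 1)(p + 3)(p + 4) vanishes at p ∈ {-4, -3, 1}; B'(q) = 2q - 8 vanishes at q ∈ {4}.
Local minima of A (where A''>0): A(-4)=288, A(1)=-87. Local minima of B: B(4)=-16.
So the global minimum of U is A(1) + B(4) + 1 = -87 − 16 + 1 = -102, attained at (1, 4).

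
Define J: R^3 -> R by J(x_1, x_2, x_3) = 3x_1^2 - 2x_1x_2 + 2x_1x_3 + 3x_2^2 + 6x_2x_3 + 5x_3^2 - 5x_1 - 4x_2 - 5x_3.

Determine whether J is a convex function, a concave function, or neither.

J is quadratic, so its Hessian is the constant matrix H = [[6, -2, 2], [-2, 6, 6], [2, 6, 10]].
Leading principal minors: 6, 32, 32.
All positive ⇒ H ≻ 0 ⇒ convex.

convex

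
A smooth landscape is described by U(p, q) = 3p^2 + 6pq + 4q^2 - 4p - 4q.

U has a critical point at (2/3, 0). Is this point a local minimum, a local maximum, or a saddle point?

local minimum

The Hessian of U is constant: H = [[6, 6], [6, 8]].
det(H) = 6·8 − 6² = 12.
det(H) > 0 and tr(H) = 14 > 0, so H is positive definite and the point is a local minimum.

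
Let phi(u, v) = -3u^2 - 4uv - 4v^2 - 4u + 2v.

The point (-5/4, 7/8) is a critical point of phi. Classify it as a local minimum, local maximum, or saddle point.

The Hessian of phi is constant: H = [[-6, -4], [-4, -8]].
det(H) = (-6)·(-8) − (-4)² = 32.
det(H) > 0 and tr(H) = -14 < 0, so H is negative definite and the point is a local maximum.

local maximum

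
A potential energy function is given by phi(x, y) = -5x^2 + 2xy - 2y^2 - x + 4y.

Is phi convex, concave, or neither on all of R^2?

concave

phi is quadratic, so its Hessian is the constant matrix H = [[-10, 2], [2, -4]].
det(H) = 36, tr(H) = -14.
det(H) > 0 and tr(H) < 0, so H is negative definite everywhere: concave.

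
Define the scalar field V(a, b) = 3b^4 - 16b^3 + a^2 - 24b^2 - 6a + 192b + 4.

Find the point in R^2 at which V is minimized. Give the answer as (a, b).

(3, -2)

V(a,b) separates as P(a) + Q(b) + 4, so its minimum is min P + min Q + 4.
P'(a) = 2a - 6 vanishes at a ∈ {3}; Q'(b) = 12(b - 4)(b - 2)(b + 2) vanishes at b ∈ {-2, 2, 4}.
Local minima of P (where P''>0): P(3)=-9. Local minima of Q: Q(-2)=-304, Q(4)=128.
So the global minimum of V is P(3) + Q(-2) + 4 = -9 − 304 + 4 = -309, attained at (3, -2).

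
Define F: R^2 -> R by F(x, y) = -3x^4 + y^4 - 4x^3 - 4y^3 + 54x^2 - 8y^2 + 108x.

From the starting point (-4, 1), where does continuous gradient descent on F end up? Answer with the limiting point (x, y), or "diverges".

F is separable, so gradient descent decouples: x follows -∂F/∂x, y follows -∂F/∂y.
∂F/∂x = -12(x - 3)(x + 1)(x + 3); at x=-4 this is 252, so x decreases.
∂F/∂y = 4y(y - 4)(y + 1); at y=1 this is -24, so y increases.
The x-coordinate has no critical point in that direction and runs off to infinity.

diverges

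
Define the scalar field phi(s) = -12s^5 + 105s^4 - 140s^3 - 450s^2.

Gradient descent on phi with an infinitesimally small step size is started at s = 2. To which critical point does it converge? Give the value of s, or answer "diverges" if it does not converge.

phi'(s) = -60s(s - 5)(s - 3)(s + 1), so phi'(2) = -1080.
Gradient descent moves in the -phi' direction, i.e. s is increasing.
The nearest critical point in that direction is s = 3, where phi'' = 1440 > 0 (a local minimum). The iterate converges there.

3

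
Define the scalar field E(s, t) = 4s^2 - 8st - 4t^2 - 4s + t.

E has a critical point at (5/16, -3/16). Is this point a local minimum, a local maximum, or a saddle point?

saddle point

The Hessian of E is constant: H = [[8, -8], [-8, -8]].
det(H) = 8·(-8) − (-8)² = -128.
Since det(H) < 0, H is indefinite and the critical point is a saddle point.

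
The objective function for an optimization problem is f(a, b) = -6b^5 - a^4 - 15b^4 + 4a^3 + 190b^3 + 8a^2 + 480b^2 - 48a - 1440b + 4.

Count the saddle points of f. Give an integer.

f separates as a function of a plus a function of b, so ∇f=0 decouples.
∂f/∂a = -4(a - 3)(a - 2)(a + 2) = 0 at a ∈ {-2, 2, 3}; ∂f/∂b = -30(b - 4)(b - 1)(b + 3)(b + 4) = 0 at b ∈ {-4, -3, 1, 4}.
The Hessian is diagonal: diag(f_aa, f_bb). Second derivatives: f_aa(-2)=-80, f_aa(2)=16, f_aa(3)=-20; f_bb(-4)=1200, f_bb(-3)=-840, f_bb(1)=1800, f_bb(4)=-5040.
Saddle points occur where the two diagonal entries have opposite signs: (-2, -4), (-2, 1), (2, -3), (2, 4), (3, -4), (3, 1). Count: 6.

6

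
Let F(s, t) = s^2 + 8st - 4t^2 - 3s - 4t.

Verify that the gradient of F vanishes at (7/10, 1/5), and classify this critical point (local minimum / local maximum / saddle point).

saddle point

∇F = (2s + 8t - 3, 8s - 8t - 4); substituting (7/10, 1/5) gives ∇F = (0, 0), so (7/10, 1/5) is indeed a critical point.
The Hessian of F is constant: H = [[2, 8], [8, -8]].
det(H) = 2·(-8) − 8² = -80.
Since det(H) < 0, H is indefinite and the critical point is a saddle point.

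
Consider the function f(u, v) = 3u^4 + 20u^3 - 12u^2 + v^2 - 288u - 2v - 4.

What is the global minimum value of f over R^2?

-421

f(u,v) separates as P(u) + Q(v) − 4, so its minimum is min P + min Q − 4.
P'(u) = 12(u - 2)(u + 3)(u + 4) vanishes at u ∈ {-4, -3, 2}; Q'(v) = 2v - 2 vanishes at v ∈ {1}.
Local minima of P (where P''>0): P(-4)=448, P(2)=-416. Local minima of Q: Q(1)=-1.
So the global minimum of f is P(2) + Q(1) − 4 = -416 − 1 − 4 = -421, attained at (2, 1).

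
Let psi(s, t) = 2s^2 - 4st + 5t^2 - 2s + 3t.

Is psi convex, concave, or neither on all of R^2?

psi is quadratic, so its Hessian is the constant matrix H = [[4, -4], [-4, 10]].
det(H) = 24, tr(H) = 14.
det(H) > 0 and tr(H) > 0, so H is positive definite everywhere: convex.

convex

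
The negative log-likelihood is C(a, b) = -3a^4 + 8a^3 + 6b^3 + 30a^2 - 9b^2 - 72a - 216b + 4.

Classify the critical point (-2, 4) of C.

The mixed partial ∂²C/∂a∂b is 0, so the Hessian at any point is diag(C_aa, C_bb) = diag(12(-3a^2 + 4a + 5), 18(2b - 1)).
At (-2, 4): H = diag(-180, 126).
The eigenvalues have opposite signs, so H is indefinite: a saddle point.

saddle point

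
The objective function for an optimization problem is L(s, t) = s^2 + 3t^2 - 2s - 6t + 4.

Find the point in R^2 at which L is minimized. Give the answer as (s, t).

(1, 1)

L(s,t) separates as P(s) + Q(t) + 4, so its minimum is min P + min Q + 4.
P'(s) = 2s - 2 vanishes at s ∈ {1}; Q'(t) = 6(t - 1) vanishes at t ∈ {1}.
Local minima of P (where P''>0): P(1)=-1. Local minima of Q: Q(1)=-3.
So the global minimum of L is P(1) + Q(1) + 4 = -1 − 3 + 4 = 0, attained at (1, 1).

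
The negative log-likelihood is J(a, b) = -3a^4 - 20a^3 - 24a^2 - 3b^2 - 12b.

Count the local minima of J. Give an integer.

J separates as a function of a plus a function of b, so ∇J=0 decouples.
∂J/∂a = -12a(a + 1)(a + 4) = 0 at a ∈ {-4, -1, 0}; ∂J/∂b = -6(b + 2) = 0 at b ∈ {-2}.
The Hessian is diagonal: diag(J_aa, J_bb). Second derivatives: J_aa(-4)=-144, J_aa(-1)=36, J_aa(0)=-48; J_bb(-2)=-6.
Local minima occur where both diagonal entries positive: none. Count: 0.

0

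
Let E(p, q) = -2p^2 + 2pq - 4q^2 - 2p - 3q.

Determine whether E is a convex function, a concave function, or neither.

concave

E is quadratic, so its Hessian is the constant matrix H = [[-4, 2], [2, -8]].
det(H) = 28, tr(H) = -12.
det(H) > 0 and tr(H) < 0, so H is negative definite everywhere: concave.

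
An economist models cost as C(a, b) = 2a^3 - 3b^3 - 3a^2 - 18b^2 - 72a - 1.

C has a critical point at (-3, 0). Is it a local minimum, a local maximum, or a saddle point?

local maximum

The mixed partial ∂²C/∂a∂b is 0, so the Hessian at any point is diag(C_aa, C_bb) = diag(6(2a - 1), -18(b + 2)).
At (-3, 0): H = diag(-42, -36).
Both eigenvalues are negative, so H is negative definite: a local maximum.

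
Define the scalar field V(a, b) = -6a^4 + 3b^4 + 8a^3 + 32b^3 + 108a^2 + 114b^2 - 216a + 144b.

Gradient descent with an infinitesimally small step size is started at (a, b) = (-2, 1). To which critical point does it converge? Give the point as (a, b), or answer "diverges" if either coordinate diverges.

V is separable, so gradient descent decouples: a follows -∂V/∂a, b follows -∂V/∂b.
∂V/∂a = -24(a - 3)(a - 1)(a + 3); at a=-2 this is -360, so a increases.
∂V/∂b = 12(b + 1)(b + 3)(b + 4); at b=1 this is 480, so b decreases.
a converges to its nearest critical value 1 (a local min of the a-part); b converges to -1. The iterate converges to (1, -1).

(1, -1)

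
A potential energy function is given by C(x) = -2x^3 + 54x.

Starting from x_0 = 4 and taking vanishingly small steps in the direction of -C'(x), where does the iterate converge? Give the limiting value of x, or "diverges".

C'(x) = -6(x - 3)(x + 3), so C'(4) = -42.
Gradient descent moves in the -C' direction, i.e. x is increasing.
There is no critical point above x=4, and C' keeps the same sign, so the iterate runs off to +∞.

diverges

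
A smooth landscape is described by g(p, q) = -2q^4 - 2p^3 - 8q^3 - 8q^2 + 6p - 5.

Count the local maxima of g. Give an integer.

2

g separates as a function of p plus a function of q, so ∇g=0 decouples.
∂g/∂p = -6(p - 1)(p + 1) = 0 at p ∈ {-1, 1}; ∂g/∂q = -8q(q + 1)(q + 2) = 0 at q ∈ {-2, -1, 0}.
The Hessian is diagonal: diag(g_pp, g_qq). Second derivatives: g_pp(-1)=12, g_pp(1)=-12; g_qq(-2)=-16, g_qq(-1)=8, g_qq(0)=-16.
Local maxima occur where both diagonal entries negative: (1, -2), (1, 0). Count: 2.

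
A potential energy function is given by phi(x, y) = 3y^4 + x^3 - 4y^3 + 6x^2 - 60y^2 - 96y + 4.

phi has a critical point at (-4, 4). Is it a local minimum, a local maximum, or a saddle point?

saddle point

The mixed partial ∂²phi/∂x∂y is 0, so the Hessian at any point is diag(phi_xx, phi_yy) = diag(6(x + 2), 12(3y^2 - 2y - 10)).
At (-4, 4): H = diag(-12, 360).
The eigenvalues have opposite signs, so H is indefinite: a saddle point.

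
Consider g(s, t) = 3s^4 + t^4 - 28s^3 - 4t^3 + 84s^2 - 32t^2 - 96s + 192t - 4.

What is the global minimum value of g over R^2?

g(s,t) separates as P(s) + Q(t) − 4, so its minimum is min P + min Q − 4.
P'(s) = 12(s - 4)(s - 2)(s - 1) vanishes at s ∈ {1, 2, 4}; Q'(t) = 4(t - 4)(t - 3)(t + 4) vanishes at t ∈ {-4, 3, 4}.
Local minima of P (where P''>0): P(1)=-37, P(4)=-64. Local minima of Q: Q(-4)=-768, Q(4)=256.
So the global minimum of g is P(4) + Q(-4) − 4 = -64 − 768 − 4 = -836, attained at (4, -4).

-836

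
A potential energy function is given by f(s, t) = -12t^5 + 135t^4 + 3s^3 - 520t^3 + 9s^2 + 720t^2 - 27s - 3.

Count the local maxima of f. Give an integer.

2

f separates as a function of s plus a function of t, so ∇f=0 decouples.
∂f/∂s = 9(s - 1)(s + 3) = 0 at s ∈ {-3, 1}; ∂f/∂t = -60t(t - 4)(t - 3)(t - 2) = 0 at t ∈ {0, 2, 3, 4}.
The Hessian is diagonal: diag(f_ss, f_tt). Second derivatives: f_ss(-3)=-36, f_ss(1)=36; f_tt(0)=1440, f_tt(2)=-240, f_tt(3)=180, f_tt(4)=-480.
Local maxima occur where both diagonal entries negative: (-3, 2), (-3, 4). Count: 2.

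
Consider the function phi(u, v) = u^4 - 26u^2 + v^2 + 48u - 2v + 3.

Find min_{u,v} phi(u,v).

phi(u,v) separates as P(u) + Q(v) + 3, so its minimum is min P + min Q + 3.
P'(u) = 4(u - 3)(u - 1)(u + 4) vanishes at u ∈ {-4, 1, 3}; Q'(v) = 2v - 2 vanishes at v ∈ {1}.
Local minima of P (where P''>0): P(-4)=-352, P(3)=-9. Local minima of Q: Q(1)=-1.
So the global minimum of phi is P(-4) + Q(1) + 3 = -352 − 1 + 3 = -350, attained at (-4, 1).

-350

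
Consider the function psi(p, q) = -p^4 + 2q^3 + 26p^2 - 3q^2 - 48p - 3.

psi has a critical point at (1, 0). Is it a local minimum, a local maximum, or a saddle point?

saddle point

The mixed partial ∂²psi/∂p∂q is 0, so the Hessian at any point is diag(psi_pp, psi_qq) = diag(4(-3p^2 + 13), 6(2q - 1)).
At (1, 0): H = diag(40, -6).
The eigenvalues have opposite signs, so H is indefinite: a saddle point.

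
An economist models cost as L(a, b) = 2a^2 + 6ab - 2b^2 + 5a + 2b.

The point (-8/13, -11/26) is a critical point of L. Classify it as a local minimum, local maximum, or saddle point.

saddle point

The Hessian of L is constant: H = [[4, 6], [6, -4]].
det(H) = 4·(-4) − 6² = -52.
Since det(H) < 0, H is indefinite and the critical point is a saddle point.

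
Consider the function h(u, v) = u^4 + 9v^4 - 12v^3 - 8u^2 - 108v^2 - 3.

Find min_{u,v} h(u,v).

-586

h(u,v) separates as P(u) + Q(v) − 3, so its minimum is min P + min Q − 3.
P'(u) = 4u(u - 2)(u + 2) vanishes at u ∈ {-2, 0, 2}; Q'(v) = 36v(v - 3)(v + 2) vanishes at v ∈ {-2, 0, 3}.
Local minima of P (where P''>0): P(-2)=-16, P(2)=-16. Local minima of Q: Q(-2)=-192, Q(3)=-567.
So the global minimum of h is P(-2) + Q(3) − 3 = -16 − 567 − 3 = -586, attained at (-2, 3).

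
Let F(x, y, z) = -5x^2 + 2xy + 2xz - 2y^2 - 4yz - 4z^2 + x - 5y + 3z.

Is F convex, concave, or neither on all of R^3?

F is quadratic, so its Hessian is the constant matrix H = [[-10, 2, 2], [2, -4, -4], [2, -4, -8]].
Leading principal minors: -10, 36, -144.
Signs alternate −, +, − ⇒ H ≺ 0 ⇒ concave.

concave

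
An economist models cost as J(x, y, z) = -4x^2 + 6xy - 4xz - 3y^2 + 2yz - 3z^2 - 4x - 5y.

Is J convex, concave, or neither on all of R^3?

concave

J is quadratic, so its Hessian is the constant matrix H = [[-8, 6, -4], [6, -6, 2], [-4, 2, -6]].
Leading principal minors: -8, 12, -40.
Signs alternate −, +, − ⇒ H ≺ 0 ⇒ concave.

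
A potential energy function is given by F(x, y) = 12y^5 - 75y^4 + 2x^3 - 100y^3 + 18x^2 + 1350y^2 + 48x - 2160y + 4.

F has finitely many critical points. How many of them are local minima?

2

F separates as a function of x plus a function of y, so ∇F=0 decouples.
∂F/∂x = 6(x + 2)(x + 4) = 0 at x ∈ {-4, -2}; ∂F/∂y = 60(y - 4)(y - 3)(y - 1)(y + 3) = 0 at y ∈ {-3, 1, 3, 4}.
The Hessian is diagonal: diag(F_xx, F_yy). Second derivatives: F_xx(-4)=-12, F_xx(-2)=12; F_yy(-3)=-10080, F_yy(1)=1440, F_yy(3)=-720, F_yy(4)=1260.
Local minima occur where both diagonal entries positive: (-2, 1), (-2, 4). Count: 2.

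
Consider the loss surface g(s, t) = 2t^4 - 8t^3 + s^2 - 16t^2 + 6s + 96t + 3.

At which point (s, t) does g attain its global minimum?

g(s,t) separates as P(s) + Q(t) + 3, so its minimum is min P + min Q + 3.
P'(s) = 2s + 6 vanishes at s ∈ {-3}; Q'(t) = 8(t - 3)(t - 2)(t + 2) vanishes at t ∈ {-2, 2, 3}.
Local minima of P (where P''>0): P(-3)=-9. Local minima of Q: Q(-2)=-160, Q(3)=90.
So the global minimum of g is P(-3) + Q(-2) + 3 = -9 − 160 + 3 = -166, attained at (-3, -2).

(-3, -2)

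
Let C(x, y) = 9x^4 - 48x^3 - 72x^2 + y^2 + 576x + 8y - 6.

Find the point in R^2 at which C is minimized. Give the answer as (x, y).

(-2, -4)

C(x,y) separates as P(x) + Q(y) − 6, so its minimum is min P + min Q − 6.
P'(x) = 36(x - 4)(x - 2)(x + 2) vanishes at x ∈ {-2, 2, 4}; Q'(y) = 2y + 8 vanishes at y ∈ {-4}.
Local minima of P (where P''>0): P(-2)=-912, P(4)=384. Local minima of Q: Q(-4)=-16.
So the global minimum of C is P(-2) + Q(-4) − 6 = -912 − 16 − 6 = -934, attained at (-2, -4).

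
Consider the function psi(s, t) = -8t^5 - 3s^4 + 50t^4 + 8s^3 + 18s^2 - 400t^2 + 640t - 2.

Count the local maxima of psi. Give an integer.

psi separates as a function of s plus a function of t, so ∇psi=0 decouples.
∂psi/∂s = -12s(s - 3)(s + 1) = 0 at s ∈ {-1, 0, 3}; ∂psi/∂t = -40(t - 4)(t - 2)(t - 1)(t + 2) = 0 at t ∈ {-2, 1, 2, 4}.
The Hessian is diagonal: diag(psi_ss, psi_tt). Second derivatives: psi_ss(-1)=-48, psi_ss(0)=36, psi_ss(3)=-144; psi_tt(-2)=2880, psi_tt(1)=-360, psi_tt(2)=320, psi_tt(4)=-1440.
Local maxima occur where both diagonal entries negative: (-1, 1), (-1, 4), (3, 1), (3, 4). Count: 4.

4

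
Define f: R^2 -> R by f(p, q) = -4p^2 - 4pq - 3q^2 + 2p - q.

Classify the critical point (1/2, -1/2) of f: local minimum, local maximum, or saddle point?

local maximum

The Hessian of f is constant: H = [[-8, -4], [-4, -6]].
det(H) = (-8)·(-6) − (-4)² = 32.
det(H) > 0 and tr(H) = -14 < 0, so H is negative definite and the point is a local maximum.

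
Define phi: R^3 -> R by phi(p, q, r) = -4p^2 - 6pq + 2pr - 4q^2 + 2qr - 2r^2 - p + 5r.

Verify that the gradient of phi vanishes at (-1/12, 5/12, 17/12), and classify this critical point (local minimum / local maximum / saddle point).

local maximum

∇phi = (-8p - 6q + 2r - 1, -6p - 8q + 2r, 2p + 2q - 4r + 5); substituting (-1/12, 5/12, 17/12) gives ∇phi = (0, 0, 0), so (-1/12, 5/12, 17/12) is indeed a critical point.
The Hessian is constant: H = [[-8, -6, 2], [-6, -8, 2], [2, 2, -4]].
Leading principal minors: Δ₁ = -8, Δ₂ = 28, Δ₃ = -96.
The minors alternate sign starting negative (−, +, −), so H is negative definite: a local maximum.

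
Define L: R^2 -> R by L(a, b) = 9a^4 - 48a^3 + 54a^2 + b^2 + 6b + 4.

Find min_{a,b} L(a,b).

-86

L(a,b) separates as P(a) + Q(b) + 4, so its minimum is min P + min Q + 4.
P'(a) = 36a(a - 3)(a - 1) vanishes at a ∈ {0, 1, 3}; Q'(b) = 2b + 6 vanishes at b ∈ {-3}.
Local minima of P (where P''>0): P(0)=0, P(3)=-81. Local minima of Q: Q(-3)=-9.
So the global minimum of L is P(3) + Q(-3) + 4 = -81 − 9 + 4 = -86, attained at (3, -3).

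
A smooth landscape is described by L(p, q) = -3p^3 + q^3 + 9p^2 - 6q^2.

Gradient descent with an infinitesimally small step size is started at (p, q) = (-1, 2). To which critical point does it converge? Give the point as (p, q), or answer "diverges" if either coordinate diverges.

L is separable, so gradient descent decouples: p follows -∂L/∂p, q follows -∂L/∂q.
∂L/∂p = -9p(p - 2); at p=-1 this is -27, so p increases.
∂L/∂q = 3q(q - 4); at q=2 this is -12, so q increases.
p converges to its nearest critical value 0 (a local min of the p-part); q converges to 4. The iterate converges to (0, 4).

(0, 4)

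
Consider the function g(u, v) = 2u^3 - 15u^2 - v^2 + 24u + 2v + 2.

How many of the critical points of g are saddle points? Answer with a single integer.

1

g separates as a function of u plus a function of v, so ∇g=0 decouples.
∂g/∂u = 6(u - 4)(u - 1) = 0 at u ∈ {1, 4}; ∂g/∂v = -2(v - 1) = 0 at v ∈ {1}.
The Hessian is diagonal: diag(g_uu, g_vv). Second derivatives: g_uu(1)=-18, g_uu(4)=18; g_vv(1)=-2.
Saddle points occur where the two diagonal entries have opposite signs: (4, 1). Count: 1.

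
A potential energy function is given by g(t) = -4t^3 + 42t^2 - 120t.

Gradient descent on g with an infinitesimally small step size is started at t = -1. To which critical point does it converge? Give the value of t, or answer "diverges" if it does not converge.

2

g'(t) = -12(t - 5)(t - 2), so g'(-1) = -216.
Gradient descent moves in the -g' direction, i.e. t is increasing.
The nearest critical point in that direction is t = 2, where g'' = 36 > 0 (a local minimum). The iterate converges there.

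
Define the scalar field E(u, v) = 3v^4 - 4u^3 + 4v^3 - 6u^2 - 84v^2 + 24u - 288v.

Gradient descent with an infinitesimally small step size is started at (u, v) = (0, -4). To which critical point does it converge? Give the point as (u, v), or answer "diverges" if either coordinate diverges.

E is separable, so gradient descent decouples: u follows -∂E/∂u, v follows -∂E/∂v.
∂E/∂u = -12(u - 1)(u + 2); at u=0 this is 24, so u decreases.
∂E/∂v = 12(v - 4)(v + 2)(v + 3); at v=-4 this is -192, so v increases.
u converges to its nearest critical value -2 (a local min of the u-part); v converges to -3. The iterate converges to (-2, -3).

(-2, -3)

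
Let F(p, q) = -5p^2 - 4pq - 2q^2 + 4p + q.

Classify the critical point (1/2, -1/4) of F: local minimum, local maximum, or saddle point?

The Hessian of F is constant: H = [[-10, -4], [-4, -4]].
det(H) = (-10)·(-4) − (-4)² = 24.
det(H) > 0 and tr(H) = -14 < 0, so H is negative definite and the point is a local maximum.

local maximum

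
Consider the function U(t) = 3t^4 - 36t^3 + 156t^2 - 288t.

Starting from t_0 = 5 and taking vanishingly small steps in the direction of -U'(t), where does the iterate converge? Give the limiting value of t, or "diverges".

U'(t) = 12(t - 4)(t - 3)(t - 2), so U'(5) = 72.
Gradient descent moves in the -U' direction, i.e. t is decreasing.
The nearest critical point in that direction is t = 4, where U'' = 24 > 0 (a local minimum). The iterate converges there.

4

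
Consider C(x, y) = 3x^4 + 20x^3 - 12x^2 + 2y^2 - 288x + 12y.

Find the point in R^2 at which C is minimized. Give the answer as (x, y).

C(x,y) separates as P(x) + Q(y), so its minimum is min P + min Q.
P'(x) = 12(x - 2)(x + 3)(x + 4) vanishes at x ∈ {-4, -3, 2}; Q'(y) = 4y + 12 vanishes at y ∈ {-3}.
Local minima of P (where P''>0): P(-4)=448, P(2)=-416. Local minima of Q: Q(-3)=-18.
So the global minimum of C is P(2) + Q(-3) = -416 − 18 = -434, attained at (2, -3).

(2, -3)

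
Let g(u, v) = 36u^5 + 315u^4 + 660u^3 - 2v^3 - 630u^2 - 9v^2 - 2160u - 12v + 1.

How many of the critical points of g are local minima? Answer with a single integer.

g separates as a function of u plus a function of v, so ∇g=0 decouples.
∂g/∂u = 180(u - 1)(u + 1)(u + 3)(u + 4) = 0 at u ∈ {-4, -3, -1, 1}; ∂g/∂v = -6(v + 1)(v + 2) = 0 at v ∈ {-2, -1}.
The Hessian is diagonal: diag(g_uu, g_vv). Second derivatives: g_uu(-4)=-2700, g_uu(-3)=1440, g_uu(-1)=-2160, g_uu(1)=7200; g_vv(-2)=6, g_vv(-1)=-6.
Local minima occur where both diagonal entries positive: (-3, -2), (1, -2). Count: 2.

2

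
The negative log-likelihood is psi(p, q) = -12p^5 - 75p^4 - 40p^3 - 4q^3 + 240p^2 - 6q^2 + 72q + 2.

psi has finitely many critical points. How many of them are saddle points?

psi separates as a function of p plus a function of q, so ∇psi=0 decouples.
∂psi/∂p = -60p(p - 1)(p + 2)(p + 4) = 0 at p ∈ {-4, -2, 0, 1}; ∂psi/∂q = -12(q - 2)(q + 3) = 0 at q ∈ {-3, 2}.
The Hessian is diagonal: diag(psi_pp, psi_qq). Second derivatives: psi_pp(-4)=2400, psi_pp(-2)=-720, psi_pp(0)=480, psi_pp(1)=-900; psi_qq(-3)=60, psi_qq(2)=-60.
Saddle points occur where the two diagonal entries have opposite signs: (-4, 2), (-2, -3), (0, 2), (1, -3). Count: 4.

4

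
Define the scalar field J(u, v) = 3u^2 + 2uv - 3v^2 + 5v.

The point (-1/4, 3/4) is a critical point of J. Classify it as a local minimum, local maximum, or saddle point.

saddle point

The Hessian of J is constant: H = [[6, 2], [2, -6]].
det(H) = 6·(-6) − 2² = -40.
Since det(H) < 0, H is indefinite and the critical point is a saddle point.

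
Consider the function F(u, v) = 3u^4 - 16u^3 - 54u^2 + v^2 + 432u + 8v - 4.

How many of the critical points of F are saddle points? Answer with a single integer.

F separates as a function of u plus a function of v, so ∇F=0 decouples.
∂F/∂u = 12(u - 4)(u - 3)(u + 3) = 0 at u ∈ {-3, 3, 4}; ∂F/∂v = 2(v + 4) = 0 at v ∈ {-4}.
The Hessian is diagonal: diag(F_uu, F_vv). Second derivatives: F_uu(-3)=504, F_uu(3)=-72, F_uu(4)=84; F_vv(-4)=2.
Saddle points occur where the two diagonal entries have opposite signs: (3, -4). Count: 1.

1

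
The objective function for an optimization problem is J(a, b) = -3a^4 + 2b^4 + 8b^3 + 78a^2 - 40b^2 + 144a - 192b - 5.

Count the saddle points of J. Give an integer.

5

J separates as a function of a plus a function of b, so ∇J=0 decouples.
∂J/∂a = -12(a - 4)(a + 1)(a + 3) = 0 at a ∈ {-3, -1, 4}; ∂J/∂b = 8(b - 3)(b + 2)(b + 4) = 0 at b ∈ {-4, -2, 3}.
The Hessian is diagonal: diag(J_aa, J_bb). Second derivatives: J_aa(-3)=-168, J_aa(-1)=120, J_aa(4)=-420; J_bb(-4)=112, J_bb(-2)=-80, J_bb(3)=280.
Saddle points occur where the two diagonal entries have opposite signs: (-3, -4), (-3, 3), (-1, -2), (4, -4), (4, 3). Count: 5.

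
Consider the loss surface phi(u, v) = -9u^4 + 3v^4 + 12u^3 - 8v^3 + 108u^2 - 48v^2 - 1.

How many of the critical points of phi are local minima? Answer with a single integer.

phi separates as a function of u plus a function of v, so ∇phi=0 decouples.
∂phi/∂u = -36u(u - 3)(u + 2) = 0 at u ∈ {-2, 0, 3}; ∂phi/∂v = 12v(v - 4)(v + 2) = 0 at v ∈ {-2, 0, 4}.
The Hessian is diagonal: diag(phi_uu, phi_vv). Second derivatives: phi_uu(-2)=-360, phi_uu(0)=216, phi_uu(3)=-540; phi_vv(-2)=144, phi_vv(0)=-96, phi_vv(4)=288.
Local minima occur where both diagonal entries positive: (0, -2), (0, 4). Count: 2.

2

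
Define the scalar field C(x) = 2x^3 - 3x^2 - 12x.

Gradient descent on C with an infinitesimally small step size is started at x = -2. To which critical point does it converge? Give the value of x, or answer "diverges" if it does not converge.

C'(x) = 6(x - 2)(x + 1), so C'(-2) = 24.
Gradient descent moves in the -C' direction, i.e. x is decreasing.
There is no critical point below x=-2, and C' keeps the same sign, so the iterate runs off to −∞.

diverges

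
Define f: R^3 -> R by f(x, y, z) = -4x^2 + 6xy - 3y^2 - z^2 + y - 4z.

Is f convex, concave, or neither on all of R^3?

concave

f is quadratic, so its Hessian is the constant matrix H = [[-8, 6, 0], [6, -6, 0], [0, 0, -2]].
Leading principal minors: -8, 12, -24.
Signs alternate −, +, − ⇒ H ≺ 0 ⇒ concave.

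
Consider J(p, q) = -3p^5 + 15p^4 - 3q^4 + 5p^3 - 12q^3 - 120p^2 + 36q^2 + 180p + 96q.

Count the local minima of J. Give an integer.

2

J separates as a function of p plus a function of q, so ∇J=0 decouples.
∂J/∂p = -15(p - 3)(p - 2)(p - 1)(p + 2) = 0 at p ∈ {-2, 1, 2, 3}; ∂J/∂q = -12(q - 2)(q + 1)(q + 4) = 0 at q ∈ {-4, -1, 2}.
The Hessian is diagonal: diag(J_pp, J_qq). Second derivatives: J_pp(-2)=900, J_pp(1)=-90, J_pp(2)=60, J_pp(3)=-150; J_qq(-4)=-216, J_qq(-1)=108, J_qq(2)=-216.
Local minima occur where both diagonal entries positive: (-2, -1), (2, -1). Count: 2.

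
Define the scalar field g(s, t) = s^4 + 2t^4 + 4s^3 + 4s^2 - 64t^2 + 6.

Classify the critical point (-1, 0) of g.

The mixed partial ∂²g/∂s∂t is 0, so the Hessian at any point is diag(g_ss, g_tt) = diag(4(3s^2 + 6s + 2), 8(3t^2 - 16)).
At (-1, 0): H = diag(-4, -128).
Both eigenvalues are negative, so H is negative definite: a local maximum.

local maximum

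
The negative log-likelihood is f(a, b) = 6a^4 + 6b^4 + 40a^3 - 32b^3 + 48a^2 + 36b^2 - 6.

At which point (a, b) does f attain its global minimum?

(-4, 3)

f(a,b) separates as P(a) + Q(b) − 6, so its minimum is min P + min Q − 6.
P'(a) = 24a(a + 1)(a + 4) vanishes at a ∈ {-4, -1, 0}; Q'(b) = 24b(b - 3)(b - 1) vanishes at b ∈ {0, 1, 3}.
Local minima of P (where P''>0): P(-4)=-256, P(0)=0. Local minima of Q: Q(0)=0, Q(3)=-54.
So the global minimum of f is P(-4) + Q(3) − 6 = -256 − 54 − 6 = -316, attained at (-4, 3).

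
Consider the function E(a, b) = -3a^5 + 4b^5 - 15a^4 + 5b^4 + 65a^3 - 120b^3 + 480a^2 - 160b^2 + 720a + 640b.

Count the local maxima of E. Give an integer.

4

E separates as a function of a plus a function of b, so ∇E=0 decouples.
∂E/∂a = -15(a - 4)(a + 1)(a + 3)(a + 4) = 0 at a ∈ {-4, -3, -1, 4}; ∂E/∂b = 20(b - 4)(b - 1)(b + 2)(b + 4) = 0 at b ∈ {-4, -2, 1, 4}.
The Hessian is diagonal: diag(E_aa, E_bb). Second derivatives: E_aa(-4)=360, E_aa(-3)=-210, E_aa(-1)=450, E_aa(4)=-4200; E_bb(-4)=-1600, E_bb(-2)=720, E_bb(1)=-900, E_bb(4)=2880.
Local maxima occur where both diagonal entries negative: (-3, -4), (-3, 1), (4, -4), (4, 1). Count: 4.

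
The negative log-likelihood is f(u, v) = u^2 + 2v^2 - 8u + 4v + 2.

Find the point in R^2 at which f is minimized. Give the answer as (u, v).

f(u,v) separates as P(u) + Q(v) + 2, so its minimum is min P + min Q + 2.
P'(u) = 2u - 8 vanishes at u ∈ {4}; Q'(v) = 4v + 4 vanishes at v ∈ {-1}.
Local minima of P (where P''>0): P(4)=-16. Local minima of Q: Q(-1)=-2.
So the global minimum of f is P(4) + Q(-1) + 2 = -16 − 2 + 2 = -16, attained at (4, -1).

(4, -1)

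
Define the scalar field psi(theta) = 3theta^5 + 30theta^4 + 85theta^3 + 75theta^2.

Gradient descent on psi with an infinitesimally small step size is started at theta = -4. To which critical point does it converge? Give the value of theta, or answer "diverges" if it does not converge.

-2

psi'(theta) = 15theta(theta + 1)(theta + 2)(theta + 5), so psi'(-4) = -360.
Gradient descent moves in the -psi' direction, i.e. theta is increasing.
The nearest critical point in that direction is theta = -2, where psi'' = 90 > 0 (a local minimum). The iterate converges there.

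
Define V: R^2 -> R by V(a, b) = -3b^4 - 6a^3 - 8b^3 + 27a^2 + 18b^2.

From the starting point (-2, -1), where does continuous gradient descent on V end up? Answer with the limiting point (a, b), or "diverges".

(0, 0)

V is separable, so gradient descent decouples: a follows -∂V/∂a, b follows -∂V/∂b.
∂V/∂a = -18a(a - 3); at a=-2 this is -180, so a increases.
∂V/∂b = -12b(b - 1)(b + 3); at b=-1 this is -48, so b increases.
a converges to its nearest critical value 0 (a local min of the a-part); b converges to 0. The iterate converges to (0, 0).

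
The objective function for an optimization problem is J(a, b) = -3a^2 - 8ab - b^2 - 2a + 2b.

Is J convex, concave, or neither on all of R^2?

J is quadratic, so its Hessian is the constant matrix H = [[-6, -8], [-8, -2]].
det(H) = -52, tr(H) = -8.
det(H) < 0, so H is indefinite: neither convex nor concave.

neither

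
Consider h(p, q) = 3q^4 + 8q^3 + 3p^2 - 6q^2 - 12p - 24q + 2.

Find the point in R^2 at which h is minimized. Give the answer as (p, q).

(2, 1)

h(p,q) separates as A(p) + B(q) + 2, so its minimum is min A + min B + 2.
A'(p) = 6p - 12 vanishes at p ∈ {2}; B'(q) = 12(q - 1)(q + 1)(q + 2) vanishes at q ∈ {-2, -1, 1}.
Local minima of A (where A''>0): A(2)=-12. Local minima of B: B(-2)=8, B(1)=-19.
So the global minimum of h is A(2) + B(1) + 2 = -12 − 19 + 2 = -29, attained at (2, 1).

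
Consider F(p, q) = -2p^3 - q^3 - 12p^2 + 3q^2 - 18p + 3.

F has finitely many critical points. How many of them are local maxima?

F separates as a function of p plus a function of q, so ∇F=0 decouples.
∂F/∂p = -6(p + 1)(p + 3) = 0 at p ∈ {-3, -1}; ∂F/∂q = -3q(q - 2) = 0 at q ∈ {0, 2}.
The Hessian is diagonal: diag(F_pp, F_qq). Second derivatives: F_pp(-3)=12, F_pp(-1)=-12; F_qq(0)=6, F_qq(2)=-6.
Local maxima occur where both diagonal entries negative: (-1, 2). Count: 1.

1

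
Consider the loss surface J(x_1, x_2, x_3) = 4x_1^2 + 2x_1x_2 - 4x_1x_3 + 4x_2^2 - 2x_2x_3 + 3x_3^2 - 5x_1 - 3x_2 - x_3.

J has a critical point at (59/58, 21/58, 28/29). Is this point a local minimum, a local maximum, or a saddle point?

local minimum

The Hessian is constant: H = [[8, 2, -4], [2, 8, -2], [-4, -2, 6]].
Leading principal minors: Δ₁ = 8, Δ₂ = 60, Δ₃ = 232.
All leading minors are positive, so H is positive definite: a local minimum.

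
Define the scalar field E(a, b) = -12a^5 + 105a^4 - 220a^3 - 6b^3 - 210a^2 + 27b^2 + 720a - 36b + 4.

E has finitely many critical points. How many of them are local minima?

E separates as a function of a plus a function of b, so ∇E=0 decouples.
∂E/∂a = -60(a - 4)(a - 3)(a - 1)(a + 1) = 0 at a ∈ {-1, 1, 3, 4}; ∂E/∂b = -18(b - 2)(b - 1) = 0 at b ∈ {1, 2}.
The Hessian is diagonal: diag(E_aa, E_bb). Second derivatives: E_aa(-1)=2400, E_aa(1)=-720, E_aa(3)=480, E_aa(4)=-900; E_bb(1)=18, E_bb(2)=-18.
Local minima occur where both diagonal entries positive: (-1, 1), (3, 1). Count: 2.

2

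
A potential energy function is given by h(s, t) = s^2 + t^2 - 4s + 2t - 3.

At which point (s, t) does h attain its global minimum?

h(s,t) separates as P(s) + Q(t) − 3, so its minimum is min P + min Q − 3.
P'(s) = 2s - 4 vanishes at s ∈ {2}; Q'(t) = 2(t + 1) vanishes at t ∈ {-1}.
Local minima of P (where P''>0): P(2)=-4. Local minima of Q: Q(-1)=-1.
So the global minimum of h is P(2) + Q(-1) − 3 = -4 − 1 − 3 = -8, attained at (2, -1).

(2, -1)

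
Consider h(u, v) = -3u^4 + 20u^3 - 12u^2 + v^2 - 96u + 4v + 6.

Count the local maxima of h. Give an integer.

0

h separates as a function of u plus a function of v, so ∇h=0 decouples.
∂h/∂u = -12(u - 4)(u - 2)(u + 1) = 0 at u ∈ {-1, 2, 4}; ∂h/∂v = 2(v + 2) = 0 at v ∈ {-2}.
The Hessian is diagonal: diag(h_uu, h_vv). Second derivatives: h_uu(-1)=-180, h_uu(2)=72, h_uu(4)=-120; h_vv(-2)=2.
Local maxima occur where both diagonal entries negative: none. Count: 0.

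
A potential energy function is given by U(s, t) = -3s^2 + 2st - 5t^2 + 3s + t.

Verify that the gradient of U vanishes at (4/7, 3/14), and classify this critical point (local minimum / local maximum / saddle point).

∇U = (-6s + 2t + 3, 2s - 10t + 1); substituting (4/7, 3/14) gives ∇U = (0, 0), so (4/7, 3/14) is indeed a critical point.
The Hessian of U is constant: H = [[-6, 2], [2, -10]].
det(H) = (-6)·(-10) − 2² = 56.
det(H) > 0 and tr(H) = -16 < 0, so H is negative definite and the point is a local maximum.

local maximum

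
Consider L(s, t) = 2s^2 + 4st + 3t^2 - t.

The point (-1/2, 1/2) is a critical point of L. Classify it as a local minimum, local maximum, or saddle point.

local minimum

The Hessian of L is constant: H = [[4, 4], [4, 6]].
det(H) = 4·6 − 4² = 8.
det(H) > 0 and tr(H) = 10 > 0, so H is positive definite and the point is a local minimum.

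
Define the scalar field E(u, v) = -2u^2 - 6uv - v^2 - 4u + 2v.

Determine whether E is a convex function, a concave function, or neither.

neither

E is quadratic, so its Hessian is the constant matrix H = [[-4, -6], [-6, -2]].
det(H) = -28, tr(H) = -6.
det(H) < 0, so H is indefinite: neither convex nor concave.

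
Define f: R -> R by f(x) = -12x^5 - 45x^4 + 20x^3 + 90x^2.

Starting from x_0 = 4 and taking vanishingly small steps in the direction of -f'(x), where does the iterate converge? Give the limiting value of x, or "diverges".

diverges

f'(x) = -60x(x - 1)(x + 1)(x + 3), so f'(4) = -25200.
Gradient descent moves in the -f' direction, i.e. x is increasing.
There is no critical point above x=4, and f' keeps the same sign, so the iterate runs off to +∞.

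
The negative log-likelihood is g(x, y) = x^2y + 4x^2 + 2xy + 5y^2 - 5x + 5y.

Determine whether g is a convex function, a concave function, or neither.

The term x^2y is cubic, so the Hessian is not constant.
∂²g/∂x² = 2y + 8, which takes both signs as y varies (negative for sufficiently negative y). A diagonal entry of the Hessian changing sign means the Hessian is neither positive- nor negative-semidefinite on all of R^2.

neither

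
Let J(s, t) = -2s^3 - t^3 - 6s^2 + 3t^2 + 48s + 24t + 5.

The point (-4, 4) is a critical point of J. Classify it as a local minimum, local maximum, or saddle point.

The mixed partial ∂²J/∂s∂t is 0, so the Hessian at any point is diag(J_ss, J_tt) = diag(-12(s + 1), 6(-t + 1)).
At (-4, 4): H = diag(36, -18).
The eigenvalues have opposite signs, so H is indefinite: a saddle point.

saddle point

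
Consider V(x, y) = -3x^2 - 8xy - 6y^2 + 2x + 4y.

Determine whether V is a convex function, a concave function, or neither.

V is quadratic, so its Hessian is the constant matrix H = [[-6, -8], [-8, -12]].
det(H) = 8, tr(H) = -18.
det(H) > 0 and tr(H) < 0, so H is negative definite everywhere: concave.

concave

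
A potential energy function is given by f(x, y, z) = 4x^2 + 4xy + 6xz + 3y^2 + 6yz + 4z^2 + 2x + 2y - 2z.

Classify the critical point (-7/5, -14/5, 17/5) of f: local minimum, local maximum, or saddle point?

The Hessian is constant: H = [[8, 4, 6], [4, 6, 6], [6, 6, 8]].
Leading principal minors: Δ₁ = 8, Δ₂ = 32, Δ₃ = 40.
All leading minors are positive, so H is positive definite: a local minimum.

local minimum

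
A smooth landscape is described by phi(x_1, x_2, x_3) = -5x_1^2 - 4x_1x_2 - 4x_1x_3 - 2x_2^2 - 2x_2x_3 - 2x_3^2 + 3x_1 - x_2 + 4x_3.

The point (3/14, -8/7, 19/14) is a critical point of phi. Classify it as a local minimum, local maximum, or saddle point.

The Hessian is constant: H = [[-10, -4, -4], [-4, -4, -2], [-4, -2, -4]].
Leading principal minors: Δ₁ = -10, Δ₂ = 24, Δ₃ = -56.
The minors alternate sign starting negative (−, +, −), so H is negative definite: a local maximum.

local maximum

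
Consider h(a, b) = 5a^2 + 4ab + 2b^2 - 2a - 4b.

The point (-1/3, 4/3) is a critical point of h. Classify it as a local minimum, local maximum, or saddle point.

local minimum

The Hessian of h is constant: H = [[10, 4], [4, 4]].
det(H) = 10·4 − 4² = 24.
det(H) > 0 and tr(H) = 14 > 0, so H is positive definite and the point is a local minimum.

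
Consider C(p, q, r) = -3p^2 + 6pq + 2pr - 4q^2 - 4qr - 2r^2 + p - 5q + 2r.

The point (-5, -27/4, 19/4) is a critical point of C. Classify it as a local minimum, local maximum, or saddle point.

local maximum

The Hessian is constant: H = [[-6, 6, 2], [6, -8, -4], [2, -4, -4]].
Leading principal minors: Δ₁ = -6, Δ₂ = 12, Δ₃ = -16.
The minors alternate sign starting negative (−, +, −), so H is negative definite: a local maximum.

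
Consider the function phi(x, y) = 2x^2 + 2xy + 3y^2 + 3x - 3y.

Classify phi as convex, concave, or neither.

phi is quadratic, so its Hessian is the constant matrix H = [[4, 2], [2, 6]].
det(H) = 20, tr(H) = 10.
det(H) > 0 and tr(H) > 0, so H is positive definite everywhere: convex.

convex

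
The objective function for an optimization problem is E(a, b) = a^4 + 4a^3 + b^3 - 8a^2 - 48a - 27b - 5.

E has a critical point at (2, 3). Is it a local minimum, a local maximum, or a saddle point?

The mixed partial ∂²E/∂a∂b is 0, so the Hessian at any point is diag(E_aa, E_bb) = diag(4(3a^2 + 6a - 4), 6b).
At (2, 3): H = diag(80, 18).
Both eigenvalues are positive, so H is positive definite: a local minimum.

local minimum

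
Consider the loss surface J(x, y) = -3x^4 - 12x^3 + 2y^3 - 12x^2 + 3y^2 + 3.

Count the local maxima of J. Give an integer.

J separates as a function of x plus a function of y, so ∇J=0 decouples.
∂J/∂x = -12x(x + 1)(x + 2) = 0 at x ∈ {-2, -1, 0}; ∂J/∂y = 6y(y + 1) = 0 at y ∈ {-1, 0}.
The Hessian is diagonal: diag(J_xx, J_yy). Second derivatives: J_xx(-2)=-24, J_xx(-1)=12, J_xx(0)=-24; J_yy(-1)=-6, J_yy(0)=6.
Local maxima occur where both diagonal entries negative: (-2, -1), (0, -1). Count: 2.

2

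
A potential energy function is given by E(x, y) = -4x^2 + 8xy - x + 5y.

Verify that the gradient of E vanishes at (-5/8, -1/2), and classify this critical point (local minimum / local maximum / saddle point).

saddle point

∇E = (-8x + 8y - 1, 8x + 5); substituting (-5/8, -1/2) gives ∇E = (0, 0), so (-5/8, -1/2) is indeed a critical point.
The Hessian of E is constant: H = [[-8, 8], [8, 0]].
det(H) = (-8)·0 − 8² = -64.
Since det(H) < 0, H is indefinite and the critical point is a saddle point.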